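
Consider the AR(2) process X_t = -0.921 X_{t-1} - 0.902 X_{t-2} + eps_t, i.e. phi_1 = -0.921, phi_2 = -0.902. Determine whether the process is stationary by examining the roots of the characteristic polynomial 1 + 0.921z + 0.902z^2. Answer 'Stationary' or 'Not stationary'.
\text{Stationary}

The AR(p) characteristic polynomial is P(z) = 1 + 0.921z + 0.902z^2.
Stationarity requires all roots to lie outside the unit circle, i.e. |z| > 1 for every root.
Set 1 + (0.921) z + (0.902) z^2 = 0, i.e. a z^2 + b z + c = 0 with a = 0.902, b = 0.921, c = 1.
Discriminant D = b^2 - 4ac = (0.921)^2 - 4*(0.902)*1 = 0.848241 - (3.608) = -2.759759.
D < 0, so the roots are the complex-conjugate pair z = (-b +/- i sqrt(-D)) / (2a) = -0.5105 +/- 0.9209i.
For a conjugate pair |z|^2 = z * conj(z) = (product of roots) = c/a = 1/(0.902) = 1.108647, so |z| = sqrt(1.108647) = 1.0529 for both roots.
Moduli of all roots: 1.0529, 1.0529.
All moduli strictly greater than 1? Yes.
Verdict: Stationary.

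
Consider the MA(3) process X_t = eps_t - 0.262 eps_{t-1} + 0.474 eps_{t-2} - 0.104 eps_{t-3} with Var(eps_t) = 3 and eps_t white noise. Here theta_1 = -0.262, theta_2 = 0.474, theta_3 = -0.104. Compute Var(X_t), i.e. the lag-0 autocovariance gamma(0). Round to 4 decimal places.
\gamma(0) = 3.9124

For an MA(q) process X_t = eps_t + sum_i theta_i eps_{t-i} with
Var(eps_t) = sigma^2, the variance is
  gamma(0) = sigma^2 * (1 + sum_i theta_i^2).
  sum_i theta_i^2 = (-0.262)^2 + (0.474)^2 + (-0.104)^2 = 0.068644 + 0.224676 + 0.010816 = 0.304136.
  gamma(0) = 3 * (1 + 0.304136) = 3 * 1.304136 = 3.912408, which rounds to 3.9124.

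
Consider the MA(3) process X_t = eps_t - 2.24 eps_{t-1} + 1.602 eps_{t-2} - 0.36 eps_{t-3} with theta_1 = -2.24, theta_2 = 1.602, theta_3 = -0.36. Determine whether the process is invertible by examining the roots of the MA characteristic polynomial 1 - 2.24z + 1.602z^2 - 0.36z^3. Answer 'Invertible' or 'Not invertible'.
\text{Invertible}

The MA(q) characteristic polynomial is P(z) = 1 - 2.24z + 1.602z^2 - 0.36z^3.
Invertibility requires all roots to lie outside the unit circle, i.e. |z| > 1 for every root.
Degree 3: look for a simple real root z0 first, then factor out (1 - z/z0) and solve the remaining quadratic.
Testing z0 = 1.25: P(1.25) = 1 + (-2.24)(1.25) + (1.602)(1.25)^2 + (-0.36)(1.25)^3
  = 1 + (-2.8) + (2.503125) + (-0.703125) = 0.  So z_0 = 1.25 is a root, |z_0| = 1.25.
Divide out the factor (1 - 0.8 z) = (1 - z/z0) (since 1/z0 = 0.8):
  P(z) = (1 - 0.8 z)(1 + (-1.44) z + (0.45) z^2)
  [check: z-coef -1.44 - (0.8) = -2.24; z^2-coef 0.45 - (0.8)(-1.44) = 1.602; z^3-coef -(0.8)(0.45) = -0.36.]
Remaining roots from the quadratic factor 1 + (-1.44) z + (0.45) z^2:
  Set 1 + (-1.44) z + (0.45) z^2 = 0, i.e. a z^2 + b z + c = 0 with a = 0.45, b = -1.44, c = 1.
  Discriminant D = b^2 - 4ac = (-1.44)^2 - 4*(0.45)*1 = 2.0736 - (1.8) = 0.2736.
  D >= 0, so the roots are real: z = (-b +/- sqrt(D)) / (2a) = (1.44 +/- 0.523068) / (0.9).
    z_1 = (1.44 + 0.523068) / (0.9) = 2.1812,   |z_1| = 2.1812.
    z_2 = (1.44 - 0.523068) / (0.9) = 1.0188,   |z_2| = 1.0188.
Moduli of all roots: 1.2500, 2.1812, 1.0188.
All moduli strictly greater than 1? Yes.
Verdict: Invertible.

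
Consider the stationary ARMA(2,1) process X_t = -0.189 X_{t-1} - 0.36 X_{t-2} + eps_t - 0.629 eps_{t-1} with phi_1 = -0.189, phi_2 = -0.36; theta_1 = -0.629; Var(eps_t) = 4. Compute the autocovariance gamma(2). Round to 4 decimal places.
\gamma(2) = -2.1064

Multiply the model equation by X_{t-k} and take expectations. With theta_0 = psi_0 = 1 and psi_j the MA(infinity) weights, this gives
  gamma(k) - sum_i phi_i gamma(k-i) = c_k,
  c_k = sigma^2 * sum_{j=k..q} theta_j psi_{j-k}   (c_k = 0 for k > q),
using gamma(-m) = gamma(m).
psi-weights needed (psi_j = theta_j + sum_i phi_i psi_{j-i}):
  psi_1 = theta_1 + phi_1 = -0.629 + (-0.189) = -0.818
Right-hand sides:
  c_0 = sigma^2 (1 + theta_1 psi_1) = 4 * (1 + (-0.629)(-0.818)) = 4 * 1.514522 = 6.058088
  c_1 = sigma^2 theta_1 = 4 * (-0.629) = -2.516
  c_2 = 0
Equations for k = 0, 1, 2 (AR order 2, c_2 = 0):
  (E0) gamma(0) = phi_1 gamma(1) + phi_2 gamma(2) + c_0
  (E1) gamma(1) = phi_1 gamma(0) + phi_2 gamma(1) + c_1
  (E2) gamma(2) = phi_1 gamma(1) + phi_2 gamma(0)
From (E1): gamma(1) = A gamma(0) + B with
  A = phi_1 / (1 - phi_2) = -0.189 / 1.36 = -0.138971,   B = c_1 / (1 - phi_2) = -2.516 / 1.36 = -1.85.
Insert (E2) into (E0): gamma(0) (1 - phi_2^2) = phi_1 (1 + phi_2) gamma(1) + c_0.
  phi_1 (1 + phi_2) = (-0.189)(0.64) = -0.12096,   1 - phi_2^2 = 0.8704.
Replace gamma(1) by A gamma(0) + B and collect gamma(0):
  gamma(0) [0.8704 - (-0.12096)(-0.138971)] = (-0.12096)(-1.85) + 6.058088
  gamma(0) * 0.85359 = 6.281864
  gamma(0) = 6.281864 / 0.85359 = 7.359345.
  gamma(1) = A gamma(0) + B = (-0.138971)(7.359345) + (-1.85) = -2.872732.
  gamma(2) = phi_1 gamma(1) + phi_2 gamma(0) = (-0.189)(-2.872732) + (-0.36)(7.359345) = -2.106418.
Therefore gamma(2) = -2.1064 (to 4 decimal places).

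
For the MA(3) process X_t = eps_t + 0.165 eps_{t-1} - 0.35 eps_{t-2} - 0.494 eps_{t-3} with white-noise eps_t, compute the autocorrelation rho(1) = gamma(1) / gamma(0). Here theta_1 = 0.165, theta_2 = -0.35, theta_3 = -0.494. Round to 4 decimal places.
\rho(1) = 0.2010

For an MA(q) process with theta_0 = 1, the autocovariance is
  gamma(k) = sigma^2 * sum_{i=0..q-k} theta_i * theta_{i+k},
and rho(k) = gamma(k) / gamma(0). Sigma^2 cancels.
  numerator   = (1)*(0.165) + (0.165)*(-0.35) + (-0.35)*(-0.494) = 0.28015.
  denominator = (1)^2 + (0.165)^2 + (-0.35)^2 + (-0.494)^2 = 1.393761.
  rho(1) = 0.28015 / 1.393761 = 0.2010.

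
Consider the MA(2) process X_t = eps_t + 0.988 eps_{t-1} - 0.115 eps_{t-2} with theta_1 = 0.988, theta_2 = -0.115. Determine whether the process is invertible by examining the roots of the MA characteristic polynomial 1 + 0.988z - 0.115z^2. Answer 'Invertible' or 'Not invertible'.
\text{Not invertible}

The MA(q) characteristic polynomial is P(z) = 1 + 0.988z - 0.115z^2.
Invertibility requires all roots to lie outside the unit circle, i.e. |z| > 1 for every root.
Set 1 + (0.988) z + (-0.115) z^2 = 0, i.e. a z^2 + b z + c = 0 with a = -0.115, b = 0.988, c = 1.
Discriminant D = b^2 - 4ac = (0.988)^2 - 4*(-0.115)*1 = 0.976144 - (-0.46) = 1.436144.
D >= 0, so the roots are real: z = (-b +/- sqrt(D)) / (2a) = (-0.988 +/- 1.198392) / (-0.23).
  z_1 = (-0.988 + 1.198392) / (-0.23) = -0.9147,   |z_1| = 0.9147.
  z_2 = (-0.988 - 1.198392) / (-0.23) = 9.5061,   |z_2| = 9.5061.
Moduli of all roots: 0.9147, 9.5061.
All moduli strictly greater than 1? No.
Verdict: Not invertible.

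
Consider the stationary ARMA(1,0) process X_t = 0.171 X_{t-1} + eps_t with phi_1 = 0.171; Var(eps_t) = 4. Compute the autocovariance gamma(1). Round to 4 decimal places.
\gamma(1) = 0.7046

Multiply the model equation by X_{t-k} and take expectations. With theta_0 = psi_0 = 1 and psi_j the MA(infinity) weights, this gives
  gamma(k) - sum_i phi_i gamma(k-i) = c_k,
  c_k = sigma^2 * sum_{j=k..q} theta_j psi_{j-k}   (c_k = 0 for k > q),
using gamma(-m) = gamma(m).
Pure AR (q = 0): c_0 = sigma^2 = 4, c_k = 0 for k >= 1.
Equations for k = 0 and k = 1 (AR order 1):
  gamma(0) = phi_1 gamma(1) + c_0
  gamma(1) = phi_1 gamma(0) + c_1
Substituting the second into the first: gamma(0) (1 - phi_1^2) = c_0 + phi_1 c_1, so
  gamma(0) = c_0 / (1 - phi_1^2) = 4 / (1 - (0.171)^2) = 4 / 0.970759 = 4.120487.
  gamma(1) = phi_1 gamma(0) = (0.171)(4.120487) = 0.704603.
Therefore gamma(1) = 0.7046 (to 4 decimal places).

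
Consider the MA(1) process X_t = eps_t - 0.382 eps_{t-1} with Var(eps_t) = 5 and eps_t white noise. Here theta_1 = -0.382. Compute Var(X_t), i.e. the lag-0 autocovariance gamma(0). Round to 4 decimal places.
\gamma(0) = 5.7296

For an MA(q) process X_t = eps_t + sum_i theta_i eps_{t-i} with
Var(eps_t) = sigma^2, the variance is
  gamma(0) = sigma^2 * (1 + sum_i theta_i^2).
  sum_i theta_i^2 = (-0.382)^2 = 0.145924.
  gamma(0) = 5 * (1 + 0.145924) = 5 * 1.145924 = 5.72962, which rounds to 5.7296.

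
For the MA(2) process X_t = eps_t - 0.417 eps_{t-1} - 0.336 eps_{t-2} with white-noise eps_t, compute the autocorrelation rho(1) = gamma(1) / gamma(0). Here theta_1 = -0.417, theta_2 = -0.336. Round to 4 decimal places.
\rho(1) = -0.2152

For an MA(q) process with theta_0 = 1, the autocovariance is
  gamma(k) = sigma^2 * sum_{i=0..q-k} theta_i * theta_{i+k},
and rho(k) = gamma(k) / gamma(0). Sigma^2 cancels.
  numerator   = (1)*(-0.417) + (-0.417)*(-0.336) = -0.276888.
  denominator = (1)^2 + (-0.417)^2 + (-0.336)^2 = 1.286785.
  rho(1) = -0.276888 / 1.286785 = -0.2152.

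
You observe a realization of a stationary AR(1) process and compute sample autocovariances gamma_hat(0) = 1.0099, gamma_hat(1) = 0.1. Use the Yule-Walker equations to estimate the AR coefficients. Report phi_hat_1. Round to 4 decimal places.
\hat\phi_{1} = 0.0990

The Yule-Walker equations for an AR(p) process read, in matrix form,
  Gamma_p phi = r_p,   with   (Gamma_p)_{ij} = gamma(|i - j|),
                       (r_p)_i = gamma(i),   i,j = 1..p.
Substitute the sample gammas (Toeplitz matrix and right-hand side of size 1):
  Gamma_p = [[1.0099]]
  r_p     = [0.1]
With p = 1 this is the single equation gamma(0) phi_1 = gamma(1):
  phi_hat_1 = gamma(1) / gamma(0) = 0.1 / 1.0099 = 0.0990.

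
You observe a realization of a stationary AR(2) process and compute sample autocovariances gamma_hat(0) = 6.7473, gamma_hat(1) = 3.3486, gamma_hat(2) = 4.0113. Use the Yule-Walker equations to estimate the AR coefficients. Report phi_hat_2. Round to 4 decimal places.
\hat\phi_{2} = 0.4620

The Yule-Walker equations for an AR(p) process read, in matrix form,
  Gamma_p phi = r_p,   with   (Gamma_p)_{ij} = gamma(|i - j|),
                       (r_p)_i = gamma(i),   i,j = 1..p.
Substitute the sample gammas (Toeplitz matrix and right-hand side of size 2):
  Gamma_p = [[6.7473, 3.3486], [3.3486, 6.7473]]
  r_p     = [3.3486, 4.0113]
Written out:
  6.7473 phi_1 + 3.3486 phi_2 = 3.3486
  3.3486 phi_1 + 6.7473 phi_2 = 4.0113
Solve by Cramer's rule:
  det = gamma(0)^2 - gamma(1)^2 = (6.7473)^2 - (3.3486)^2 = 45.52605729 - 11.21312196 = 34.31293533
  phi_hat_1 = [gamma(1) gamma(0) - gamma(1) gamma(2)] / det = [(3.3486)(6.7473) - (3.3486)(4.0113)] / 34.31293533 = 9.1617696 / 34.31293533 = 0.267
  phi_hat_2 = [gamma(0) gamma(2) - gamma(1)^2] / det = [(6.7473)(4.0113) - (3.3486)^2] / 34.31293533 = 15.85232253 / 34.31293533 = 0.462
So phi_hat = [0.2670, 0.4620].
Therefore phi_hat_2 = 0.4620.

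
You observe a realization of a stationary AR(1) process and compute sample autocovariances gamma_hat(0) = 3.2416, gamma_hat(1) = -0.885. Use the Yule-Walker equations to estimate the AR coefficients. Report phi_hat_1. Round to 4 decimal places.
\hat\phi_{1} = -0.2730

The Yule-Walker equations for an AR(p) process read, in matrix form,
  Gamma_p phi = r_p,   with   (Gamma_p)_{ij} = gamma(|i - j|),
                       (r_p)_i = gamma(i),   i,j = 1..p.
Substitute the sample gammas (Toeplitz matrix and right-hand side of size 1):
  Gamma_p = [[3.2416]]
  r_p     = [-0.885]
With p = 1 this is the single equation gamma(0) phi_1 = gamma(1):
  phi_hat_1 = gamma(1) / gamma(0) = -0.885 / 3.2416 = -0.2730.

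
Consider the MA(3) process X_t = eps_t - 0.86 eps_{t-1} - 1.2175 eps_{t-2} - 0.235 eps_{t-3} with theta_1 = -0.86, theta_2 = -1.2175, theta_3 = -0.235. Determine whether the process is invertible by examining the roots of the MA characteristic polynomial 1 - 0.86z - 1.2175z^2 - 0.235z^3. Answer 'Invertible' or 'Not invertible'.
\text{Not invertible}

The MA(q) characteristic polynomial is P(z) = 1 - 0.86z - 1.2175z^2 - 0.235z^3.
Invertibility requires all roots to lie outside the unit circle, i.e. |z| > 1 for every root.
Degree 3: look for a simple real root z0 first, then factor out (1 - z/z0) and solve the remaining quadratic.
Testing z0 = -4: P(-4) = 1 + (-0.86)(-4) + (-1.2175)(-4)^2 + (-0.235)(-4)^3
  = 1 + (3.44) + (-19.48) + (15.04) = 0.  So z_0 = -4 is a root, |z_0| = 4.
Divide out the factor (1 + 0.25 z) = (1 - z/z0) (since 1/z0 = -0.25):
  P(z) = (1 + 0.25 z)(1 + (-1.11) z + (-0.94) z^2)
  [check: z-coef -1.11 - (-0.25) = -0.86; z^2-coef -0.94 - (-0.25)(-1.11) = -1.2175; z^3-coef -(-0.25)(-0.94) = -0.235.]
Remaining roots from the quadratic factor 1 + (-1.11) z + (-0.94) z^2:
  Set 1 + (-1.11) z + (-0.94) z^2 = 0, i.e. a z^2 + b z + c = 0 with a = -0.94, b = -1.11, c = 1.
  Discriminant D = b^2 - 4ac = (-1.11)^2 - 4*(-0.94)*1 = 1.2321 - (-3.76) = 4.9921.
  D >= 0, so the roots are real: z = (-b +/- sqrt(D)) / (2a) = (1.11 +/- 2.234301) / (-1.88).
    z_1 = (1.11 + 2.234301) / (-1.88) = -1.7789,   |z_1| = 1.7789.
    z_2 = (1.11 - 2.234301) / (-1.88) = 0.598,   |z_2| = 0.598.
Moduli of all roots: 4.0000, 1.7789, 0.5980.
All moduli strictly greater than 1? No.
Verdict: Not invertible.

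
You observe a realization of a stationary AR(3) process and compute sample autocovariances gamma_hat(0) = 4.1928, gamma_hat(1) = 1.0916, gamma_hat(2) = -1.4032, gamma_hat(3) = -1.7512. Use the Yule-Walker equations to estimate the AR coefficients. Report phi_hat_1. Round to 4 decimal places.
\hat\phi_{1} = 0.2700

The Yule-Walker equations for an AR(p) process read, in matrix form,
  Gamma_p phi = r_p,   with   (Gamma_p)_{ij} = gamma(|i - j|),
                       (r_p)_i = gamma(i),   i,j = 1..p.
Substitute the sample gammas (Toeplitz matrix and right-hand side of size 3):
  Gamma_p = [[4.1928, 1.0916, -1.4032], [1.0916, 4.1928, 1.0916], [-1.4032, 1.0916, 4.1928]]
  r_p     = [1.0916, -1.4032, -1.7512]
Written out (R1..R3):
  (R1) 4.1928 phi_1 + 1.0916 phi_2 - 1.4032 phi_3 = 1.0916
  (R2) 1.0916 phi_1 + 4.1928 phi_2 + 1.0916 phi_3 = -1.4032
  (R3) -1.4032 phi_1 + 1.0916 phi_2 + 4.1928 phi_3 = -1.7512
Gaussian elimination:
  R2 <- R2 - (1.0916/4.1928) R1 = R2 - (0.260351) R1:  3.908601 phi_2 + 1.456925 phi_3 = -1.687399
  R3 <- R3 - (-1.4032/4.1928) R1 = R3 - (-0.334669) R1:  1.456925 phi_2 + 3.723193 phi_3 = -1.385875
  R3 <- R3 - (1.456925/3.908601) R2 = R3 - (0.372748) R2:  3.180126 phi_3 = -0.7569
Back-substitution:
  phi_hat_3 = -0.7569 / 3.180126 = -0.238009
  phi_hat_2 = (-1.687399 - (1.456925)(-0.238009)) / 3.908601 = -0.342997
  phi_hat_1 = (1.0916 - (1.0916)(-0.342997) - (-1.4032)(-0.238009)) / 4.1928 = 0.269996
So phi_hat = [0.2700, -0.3430, -0.2380].
Therefore phi_hat_1 = 0.2700.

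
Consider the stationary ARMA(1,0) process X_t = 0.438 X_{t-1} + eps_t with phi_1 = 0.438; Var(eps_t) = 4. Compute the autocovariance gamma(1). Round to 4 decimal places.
\gamma(1) = 2.1679

Multiply the model equation by X_{t-k} and take expectations. With theta_0 = psi_0 = 1 and psi_j the MA(infinity) weights, this gives
  gamma(k) - sum_i phi_i gamma(k-i) = c_k,
  c_k = sigma^2 * sum_{j=k..q} theta_j psi_{j-k}   (c_k = 0 for k > q),
using gamma(-m) = gamma(m).
Pure AR (q = 0): c_0 = sigma^2 = 4, c_k = 0 for k >= 1.
Equations for k = 0 and k = 1 (AR order 1):
  gamma(0) = phi_1 gamma(1) + c_0
  gamma(1) = phi_1 gamma(0) + c_1
Substituting the second into the first: gamma(0) (1 - phi_1^2) = c_0 + phi_1 c_1, so
  gamma(0) = c_0 / (1 - phi_1^2) = 4 / (1 - (0.438)^2) = 4 / 0.808156 = 4.949539.
  gamma(1) = phi_1 gamma(0) = (0.438)(4.949539) = 2.167898.
Therefore gamma(1) = 2.1679 (to 4 decimal places).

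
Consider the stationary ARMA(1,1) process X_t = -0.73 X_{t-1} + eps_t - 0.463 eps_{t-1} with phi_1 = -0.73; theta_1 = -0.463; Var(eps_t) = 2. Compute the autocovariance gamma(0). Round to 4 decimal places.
\gamma(0) = 8.0940

Multiply the model equation by X_{t-k} and take expectations. With theta_0 = psi_0 = 1 and psi_j the MA(infinity) weights, this gives
  gamma(k) - sum_i phi_i gamma(k-i) = c_k,
  c_k = sigma^2 * sum_{j=k..q} theta_j psi_{j-k}   (c_k = 0 for k > q),
using gamma(-m) = gamma(m).
psi-weights needed (psi_j = theta_j + sum_i phi_i psi_{j-i}):
  psi_1 = theta_1 + phi_1 = -0.463 + (-0.73) = -1.193
Right-hand sides:
  c_0 = sigma^2 (1 + theta_1 psi_1) = 2 * (1 + (-0.463)(-1.193)) = 2 * 1.552359 = 3.104718
  c_1 = sigma^2 theta_1 = 2 * (-0.463) = -0.926
  c_2 = 0
Equations for k = 0 and k = 1 (AR order 1):
  gamma(0) = phi_1 gamma(1) + c_0
  gamma(1) = phi_1 gamma(0) + c_1
Substituting the second into the first: gamma(0) (1 - phi_1^2) = c_0 + phi_1 c_1, so
  gamma(0) = (c_0 + phi_1 c_1) / (1 - phi_1^2) = (3.104718 + (-0.73)(-0.926)) / (1 - (-0.73)^2) = 3.780698 / 0.4671 = 8.09398.
Therefore gamma(0) = 8.0940 (to 4 decimal places).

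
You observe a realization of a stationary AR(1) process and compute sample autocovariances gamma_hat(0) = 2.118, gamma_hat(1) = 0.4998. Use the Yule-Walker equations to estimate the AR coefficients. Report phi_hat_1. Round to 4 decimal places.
\hat\phi_{1} = 0.2360

The Yule-Walker equations for an AR(p) process read, in matrix form,
  Gamma_p phi = r_p,   with   (Gamma_p)_{ij} = gamma(|i - j|),
                       (r_p)_i = gamma(i),   i,j = 1..p.
Substitute the sample gammas (Toeplitz matrix and right-hand side of size 1):
  Gamma_p = [[2.118]]
  r_p     = [0.4998]
With p = 1 this is the single equation gamma(0) phi_1 = gamma(1):
  phi_hat_1 = gamma(1) / gamma(0) = 0.4998 / 2.118 = 0.2360.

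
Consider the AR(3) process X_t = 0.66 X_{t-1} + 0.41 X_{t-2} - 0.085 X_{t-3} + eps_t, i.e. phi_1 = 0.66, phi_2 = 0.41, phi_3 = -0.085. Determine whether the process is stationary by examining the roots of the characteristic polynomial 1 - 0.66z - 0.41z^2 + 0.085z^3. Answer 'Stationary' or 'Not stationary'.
\text{Stationary}

The AR(p) characteristic polynomial is P(z) = 1 - 0.66z - 0.41z^2 + 0.085z^3.
Stationarity requires all roots to lie outside the unit circle, i.e. |z| > 1 for every root.
Degree 3: look for a simple real root z0 first, then factor out (1 - z/z0) and solve the remaining quadratic.
Testing z0 = -2: P(-2) = 1 + (-0.66)(-2) + (-0.41)(-2)^2 + (0.085)(-2)^3
  = 1 + (1.32) + (-1.64) + (-0.68) = 0.  So z_0 = -2 is a root, |z_0| = 2.
Divide out the factor (1 + 0.5 z) = (1 - z/z0) (since 1/z0 = -0.5):
  P(z) = (1 + 0.5 z)(1 + (-1.16) z + (0.17) z^2)
  [check: z-coef -1.16 - (-0.5) = -0.66; z^2-coef 0.17 - (-0.5)(-1.16) = -0.41; z^3-coef -(-0.5)(0.17) = 0.085.]
Remaining roots from the quadratic factor 1 + (-1.16) z + (0.17) z^2:
  Set 1 + (-1.16) z + (0.17) z^2 = 0, i.e. a z^2 + b z + c = 0 with a = 0.17, b = -1.16, c = 1.
  Discriminant D = b^2 - 4ac = (-1.16)^2 - 4*(0.17)*1 = 1.3456 - (0.68) = 0.6656.
  D >= 0, so the roots are real: z = (-b +/- sqrt(D)) / (2a) = (1.16 +/- 0.815843) / (0.34).
    z_1 = (1.16 + 0.815843) / (0.34) = 5.8113,   |z_1| = 5.8113.
    z_2 = (1.16 - 0.815843) / (0.34) = 1.0122,   |z_2| = 1.0122.
Moduli of all roots: 2.0000, 5.8113, 1.0122.
All moduli strictly greater than 1? Yes.
Verdict: Stationary.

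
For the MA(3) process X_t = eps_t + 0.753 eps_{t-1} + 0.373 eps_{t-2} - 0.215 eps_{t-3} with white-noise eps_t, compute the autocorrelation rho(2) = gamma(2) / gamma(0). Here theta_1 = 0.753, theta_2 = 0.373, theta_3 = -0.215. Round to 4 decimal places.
\rho(2) = 0.1205

For an MA(q) process with theta_0 = 1, the autocovariance is
  gamma(k) = sigma^2 * sum_{i=0..q-k} theta_i * theta_{i+k},
and rho(k) = gamma(k) / gamma(0). Sigma^2 cancels.
  numerator   = (1)*(0.373) + (0.753)*(-0.215) = 0.211105.
  denominator = (1)^2 + (0.753)^2 + (0.373)^2 + (-0.215)^2 = 1.752363.
  rho(2) = 0.211105 / 1.752363 = 0.1205.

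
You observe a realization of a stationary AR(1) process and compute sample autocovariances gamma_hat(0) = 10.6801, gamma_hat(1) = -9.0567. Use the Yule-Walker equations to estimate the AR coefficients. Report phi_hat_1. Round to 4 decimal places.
\hat\phi_{1} = -0.8480

The Yule-Walker equations for an AR(p) process read, in matrix form,
  Gamma_p phi = r_p,   with   (Gamma_p)_{ij} = gamma(|i - j|),
                       (r_p)_i = gamma(i),   i,j = 1..p.
Substitute the sample gammas (Toeplitz matrix and right-hand side of size 1):
  Gamma_p = [[10.6801]]
  r_p     = [-9.0567]
With p = 1 this is the single equation gamma(0) phi_1 = gamma(1):
  phi_hat_1 = gamma(1) / gamma(0) = -9.0567 / 10.6801 = -0.8480.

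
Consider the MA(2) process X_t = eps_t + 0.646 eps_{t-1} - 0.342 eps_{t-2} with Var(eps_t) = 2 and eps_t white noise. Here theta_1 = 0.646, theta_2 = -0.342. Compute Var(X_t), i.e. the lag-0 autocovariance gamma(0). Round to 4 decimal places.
\gamma(0) = 3.0686

For an MA(q) process X_t = eps_t + sum_i theta_i eps_{t-i} with
Var(eps_t) = sigma^2, the variance is
  gamma(0) = sigma^2 * (1 + sum_i theta_i^2).
  sum_i theta_i^2 = (0.646)^2 + (-0.342)^2 = 0.417316 + 0.116964 = 0.53428.
  gamma(0) = 2 * (1 + 0.53428) = 2 * 1.53428 = 3.06856, which rounds to 3.0686.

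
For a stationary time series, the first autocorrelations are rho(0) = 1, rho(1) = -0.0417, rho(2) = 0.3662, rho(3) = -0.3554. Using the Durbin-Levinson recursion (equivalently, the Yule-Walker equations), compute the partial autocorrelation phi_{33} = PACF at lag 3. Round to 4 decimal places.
\phi_{33} = -0.3820

The PACF at lag k is phi_{kk}, the last component of the solution
to the Yule-Walker system G_k phi = r_k where
  (G_k)_{ij} = rho(|i - j|), (r_k)_i = rho(i), i,j = 1..k.
Equivalently, Durbin-Levinson gives phi_{kk} iteratively:
  phi_{11} = rho(1)
  phi_{kk} = [rho(k) - sum_{j=1..k-1} phi_{k-1,j} rho(k-j)]
            / [1 - sum_{j=1..k-1} phi_{k-1,j} rho(j)],
  phi_{k,j} = phi_{k-1,j} - phi_{kk} phi_{k-1,k-j},  j = 1..k-1.
Step k = 1:
  phi_11 = rho(1) = -0.0417.
Step k = 2:
  phi_22 = [rho(2) - phi_11 rho(1)] / [1 - phi_11 rho(1)] = [0.3662 - (-0.0417)(-0.0417)] / [1 - (-0.0417)(-0.0417)]
         = 0.36446111 / 0.99826111 = 0.365096.
  Update: phi_21 = phi_11 - phi_22 phi_11 = -0.0417 - (0.365096)(-0.0417) = -0.026475.
Step k = 3:
  phi_33 = [rho(3) - phi_21 rho(2) - phi_22 rho(1)] / [1 - phi_21 rho(1) - phi_22 rho(2)]
    numerator   = -0.3554 - (-0.026475)(0.3662) - (0.365096)(-0.0417) = -0.33048017
    denominator = 1 - (-0.026475)(-0.0417) - (0.365096)(0.3662) = 0.86519783
  phi_33 = -0.33048017 / 0.86519783 = -0.382.
Therefore phi_{33} = -0.3820.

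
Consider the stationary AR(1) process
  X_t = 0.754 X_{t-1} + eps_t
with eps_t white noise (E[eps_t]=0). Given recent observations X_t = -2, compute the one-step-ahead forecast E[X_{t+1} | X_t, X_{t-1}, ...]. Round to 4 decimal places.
E[X_{t+1} \mid \mathcal F_t] = -1.5080

For an AR(p) model X_t = c + sum_i phi_i X_{t-i} + eps_t, the
one-step-ahead conditional mean is
  E[X_{t+1} | X_t, ...] = c + sum_i phi_i X_{t+1-i}.
Substitute known values:
  E[X_{t+1} | ...] = (0.754) * (-2)
                   = -1.5080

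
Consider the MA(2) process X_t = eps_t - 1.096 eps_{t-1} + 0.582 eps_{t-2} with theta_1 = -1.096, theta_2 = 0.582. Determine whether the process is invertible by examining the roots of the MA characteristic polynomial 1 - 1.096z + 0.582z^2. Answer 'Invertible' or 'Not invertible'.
\text{Invertible}

The MA(q) characteristic polynomial is P(z) = 1 - 1.096z + 0.582z^2.
Invertibility requires all roots to lie outside the unit circle, i.e. |z| > 1 for every root.
Set 1 + (-1.096) z + (0.582) z^2 = 0, i.e. a z^2 + b z + c = 0 with a = 0.582, b = -1.096, c = 1.
Discriminant D = b^2 - 4ac = (-1.096)^2 - 4*(0.582)*1 = 1.201216 - (2.328) = -1.126784.
D < 0, so the roots are the complex-conjugate pair z = (-b +/- i sqrt(-D)) / (2a) = 0.9416 +/- 0.9119i.
For a conjugate pair |z|^2 = z * conj(z) = (product of roots) = c/a = 1/(0.582) = 1.718213, so |z| = sqrt(1.718213) = 1.3108 for both roots.
Moduli of all roots: 1.3108, 1.3108.
All moduli strictly greater than 1? Yes.
Verdict: Invertible.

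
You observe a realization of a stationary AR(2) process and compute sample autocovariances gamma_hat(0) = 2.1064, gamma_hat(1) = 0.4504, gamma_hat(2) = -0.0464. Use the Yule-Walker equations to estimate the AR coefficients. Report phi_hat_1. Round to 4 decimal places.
\hat\phi_{1} = 0.2290

The Yule-Walker equations for an AR(p) process read, in matrix form,
  Gamma_p phi = r_p,   with   (Gamma_p)_{ij} = gamma(|i - j|),
                       (r_p)_i = gamma(i),   i,j = 1..p.
Substitute the sample gammas (Toeplitz matrix and right-hand side of size 2):
  Gamma_p = [[2.1064, 0.4504], [0.4504, 2.1064]]
  r_p     = [0.4504, -0.0464]
Written out:
  2.1064 phi_1 + 0.4504 phi_2 = 0.4504
  0.4504 phi_1 + 2.1064 phi_2 = -0.0464
Solve by Cramer's rule:
  det = gamma(0)^2 - gamma(1)^2 = (2.1064)^2 - (0.4504)^2 = 4.43692096 - 0.20286016 = 4.2340608
  phi_hat_1 = [gamma(1) gamma(0) - gamma(1) gamma(2)] / det = [(0.4504)(2.1064) - (0.4504)(-0.0464)] / 4.2340608 = 0.96962112 / 4.2340608 = 0.229
  phi_hat_2 = [gamma(0) gamma(2) - gamma(1)^2] / det = [(2.1064)(-0.0464) - (0.4504)^2] / 4.2340608 = -0.30059712 / 4.2340608 = -0.071
So phi_hat = [0.2290, -0.0710].
Therefore phi_hat_1 = 0.2290.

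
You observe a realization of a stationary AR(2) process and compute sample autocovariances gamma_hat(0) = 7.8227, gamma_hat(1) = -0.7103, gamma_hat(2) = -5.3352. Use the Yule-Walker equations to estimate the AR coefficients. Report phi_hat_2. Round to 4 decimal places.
\hat\phi_{2} = -0.6960

The Yule-Walker equations for an AR(p) process read, in matrix form,
  Gamma_p phi = r_p,   with   (Gamma_p)_{ij} = gamma(|i - j|),
                       (r_p)_i = gamma(i),   i,j = 1..p.
Substitute the sample gammas (Toeplitz matrix and right-hand side of size 2):
  Gamma_p = [[7.8227, -0.7103], [-0.7103, 7.8227]]
  r_p     = [-0.7103, -5.3352]
Written out:
  7.8227 phi_1 - 0.7103 phi_2 = -0.7103
  -0.7103 phi_1 + 7.8227 phi_2 = -5.3352
Solve by Cramer's rule:
  det = gamma(0)^2 - gamma(1)^2 = (7.8227)^2 - (-0.7103)^2 = 61.19463529 - 0.50452609 = 60.6901092
  phi_hat_1 = [gamma(1) gamma(0) - gamma(1) gamma(2)] / det = [(-0.7103)(7.8227) - (-0.7103)(-5.3352)] / 60.6901092 = -9.34605637 / 60.6901092 = -0.154
  phi_hat_2 = [gamma(0) gamma(2) - gamma(1)^2] / det = [(7.8227)(-5.3352) - (-0.7103)^2] / 60.6901092 = -42.24019513 / 60.6901092 = -0.696
So phi_hat = [-0.1540, -0.6960].
Therefore phi_hat_2 = -0.6960.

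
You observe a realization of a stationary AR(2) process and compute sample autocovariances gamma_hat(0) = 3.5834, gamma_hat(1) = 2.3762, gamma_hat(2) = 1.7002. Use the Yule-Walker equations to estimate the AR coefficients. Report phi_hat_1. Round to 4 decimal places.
\hat\phi_{1} = 0.6220

The Yule-Walker equations for an AR(p) process read, in matrix form,
  Gamma_p phi = r_p,   with   (Gamma_p)_{ij} = gamma(|i - j|),
                       (r_p)_i = gamma(i),   i,j = 1..p.
Substitute the sample gammas (Toeplitz matrix and right-hand side of size 2):
  Gamma_p = [[3.5834, 2.3762], [2.3762, 3.5834]]
  r_p     = [2.3762, 1.7002]
Written out:
  3.5834 phi_1 + 2.3762 phi_2 = 2.3762
  2.3762 phi_1 + 3.5834 phi_2 = 1.7002
Solve by Cramer's rule:
  det = gamma(0)^2 - gamma(1)^2 = (3.5834)^2 - (2.3762)^2 = 12.84075556 - 5.64632644 = 7.19442912
  phi_hat_1 = [gamma(1) gamma(0) - gamma(1) gamma(2)] / det = [(2.3762)(3.5834) - (2.3762)(1.7002)] / 7.19442912 = 4.47485984 / 7.19442912 = 0.622
  phi_hat_2 = [gamma(0) gamma(2) - gamma(1)^2] / det = [(3.5834)(1.7002) - (2.3762)^2] / 7.19442912 = 0.44617024 / 7.19442912 = 0.062
So phi_hat = [0.6220, 0.0620].
Therefore phi_hat_1 = 0.6220.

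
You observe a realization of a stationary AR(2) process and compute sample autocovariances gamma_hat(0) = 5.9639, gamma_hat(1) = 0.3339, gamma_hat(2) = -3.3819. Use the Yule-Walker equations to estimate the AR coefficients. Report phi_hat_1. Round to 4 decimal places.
\hat\phi_{1} = 0.0880

The Yule-Walker equations for an AR(p) process read, in matrix form,
  Gamma_p phi = r_p,   with   (Gamma_p)_{ij} = gamma(|i - j|),
                       (r_p)_i = gamma(i),   i,j = 1..p.
Substitute the sample gammas (Toeplitz matrix and right-hand side of size 2):
  Gamma_p = [[5.9639, 0.3339], [0.3339, 5.9639]]
  r_p     = [0.3339, -3.3819]
Written out:
  5.9639 phi_1 + 0.3339 phi_2 = 0.3339
  0.3339 phi_1 + 5.9639 phi_2 = -3.3819
Solve by Cramer's rule:
  det = gamma(0)^2 - gamma(1)^2 = (5.9639)^2 - (0.3339)^2 = 35.56810321 - 0.11148921 = 35.456614
  phi_hat_1 = [gamma(1) gamma(0) - gamma(1) gamma(2)] / det = [(0.3339)(5.9639) - (0.3339)(-3.3819)] / 35.456614 = 3.12056262 / 35.456614 = 0.088
  phi_hat_2 = [gamma(0) gamma(2) - gamma(1)^2] / det = [(5.9639)(-3.3819) - (0.3339)^2] / 35.456614 = -20.28080262 / 35.456614 = -0.572
So phi_hat = [0.0880, -0.5720].
Therefore phi_hat_1 = 0.0880.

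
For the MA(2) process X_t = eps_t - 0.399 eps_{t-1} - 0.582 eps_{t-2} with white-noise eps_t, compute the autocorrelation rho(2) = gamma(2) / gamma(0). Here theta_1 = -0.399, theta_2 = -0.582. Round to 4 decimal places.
\rho(2) = -0.3885

For an MA(q) process with theta_0 = 1, the autocovariance is
  gamma(k) = sigma^2 * sum_{i=0..q-k} theta_i * theta_{i+k},
and rho(k) = gamma(k) / gamma(0). Sigma^2 cancels.
  numerator   = (1)*(-0.582) = -0.582.
  denominator = (1)^2 + (-0.399)^2 + (-0.582)^2 = 1.497925.
  rho(2) = -0.582 / 1.497925 = -0.3885.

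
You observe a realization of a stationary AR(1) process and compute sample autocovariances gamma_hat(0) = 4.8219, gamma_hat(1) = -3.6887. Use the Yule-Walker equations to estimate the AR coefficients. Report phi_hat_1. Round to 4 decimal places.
\hat\phi_{1} = -0.7650

The Yule-Walker equations for an AR(p) process read, in matrix form,
  Gamma_p phi = r_p,   with   (Gamma_p)_{ij} = gamma(|i - j|),
                       (r_p)_i = gamma(i),   i,j = 1..p.
Substitute the sample gammas (Toeplitz matrix and right-hand side of size 1):
  Gamma_p = [[4.8219]]
  r_p     = [-3.6887]
With p = 1 this is the single equation gamma(0) phi_1 = gamma(1):
  phi_hat_1 = gamma(1) / gamma(0) = -3.6887 / 4.8219 = -0.7650.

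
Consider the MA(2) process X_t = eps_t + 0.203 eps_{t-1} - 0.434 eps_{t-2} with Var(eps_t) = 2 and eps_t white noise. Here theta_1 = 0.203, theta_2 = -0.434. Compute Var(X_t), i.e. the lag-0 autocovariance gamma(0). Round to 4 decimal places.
\gamma(0) = 2.4591

For an MA(q) process X_t = eps_t + sum_i theta_i eps_{t-i} with
Var(eps_t) = sigma^2, the variance is
  gamma(0) = sigma^2 * (1 + sum_i theta_i^2).
  sum_i theta_i^2 = (0.203)^2 + (-0.434)^2 = 0.041209 + 0.188356 = 0.229565.
  gamma(0) = 2 * (1 + 0.229565) = 2 * 1.229565 = 2.45913, which rounds to 2.4591.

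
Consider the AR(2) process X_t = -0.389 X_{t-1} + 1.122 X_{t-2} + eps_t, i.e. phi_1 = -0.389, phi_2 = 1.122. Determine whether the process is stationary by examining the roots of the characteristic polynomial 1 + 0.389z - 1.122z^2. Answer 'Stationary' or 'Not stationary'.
\text{Not stationary}

The AR(p) characteristic polynomial is P(z) = 1 + 0.389z - 1.122z^2.
Stationarity requires all roots to lie outside the unit circle, i.e. |z| > 1 for every root.
Set 1 + (0.389) z + (-1.122) z^2 = 0, i.e. a z^2 + b z + c = 0 with a = -1.122, b = 0.389, c = 1.
Discriminant D = b^2 - 4ac = (0.389)^2 - 4*(-1.122)*1 = 0.151321 - (-4.488) = 4.639321.
D >= 0, so the roots are real: z = (-b +/- sqrt(D)) / (2a) = (-0.389 +/- 2.153908) / (-2.244).
  z_1 = (-0.389 + 2.153908) / (-2.244) = -0.7865,   |z_1| = 0.7865.
  z_2 = (-0.389 - 2.153908) / (-2.244) = 1.1332,   |z_2| = 1.1332.
Moduli of all roots: 0.7865, 1.1332.
All moduli strictly greater than 1? No.
Verdict: Not stationary.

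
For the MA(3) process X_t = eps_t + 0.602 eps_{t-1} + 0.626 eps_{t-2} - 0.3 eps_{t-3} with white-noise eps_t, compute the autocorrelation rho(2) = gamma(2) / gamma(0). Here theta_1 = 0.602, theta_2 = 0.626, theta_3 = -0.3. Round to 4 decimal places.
\rho(2) = 0.2415

For an MA(q) process with theta_0 = 1, the autocovariance is
  gamma(k) = sigma^2 * sum_{i=0..q-k} theta_i * theta_{i+k},
and rho(k) = gamma(k) / gamma(0). Sigma^2 cancels.
  numerator   = (1)*(0.626) + (0.602)*(-0.3) = 0.4454.
  denominator = (1)^2 + (0.602)^2 + (0.626)^2 + (-0.3)^2 = 1.84428.
  rho(2) = 0.4454 / 1.84428 = 0.2415.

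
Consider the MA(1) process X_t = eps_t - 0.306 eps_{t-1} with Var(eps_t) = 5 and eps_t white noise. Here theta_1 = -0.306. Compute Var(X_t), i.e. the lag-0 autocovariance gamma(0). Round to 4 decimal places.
\gamma(0) = 5.4682

For an MA(q) process X_t = eps_t + sum_i theta_i eps_{t-i} with
Var(eps_t) = sigma^2, the variance is
  gamma(0) = sigma^2 * (1 + sum_i theta_i^2).
  sum_i theta_i^2 = (-0.306)^2 = 0.093636.
  gamma(0) = 5 * (1 + 0.093636) = 5 * 1.093636 = 5.46818, which rounds to 5.4682.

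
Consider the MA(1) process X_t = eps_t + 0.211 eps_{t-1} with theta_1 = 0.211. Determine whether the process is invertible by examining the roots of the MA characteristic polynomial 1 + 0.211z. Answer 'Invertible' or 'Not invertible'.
\text{Invertible}

The MA(q) characteristic polynomial is P(z) = 1 + 0.211z.
Invertibility requires all roots to lie outside the unit circle, i.e. |z| > 1 for every root.
This is linear in z: 1 + (0.211) z = 0  =>  z = -1/(0.211) = -4.739336,  |z| = 4.739336.
Moduli of all roots: 4.7393.
All moduli strictly greater than 1? Yes.
Verdict: Invertible.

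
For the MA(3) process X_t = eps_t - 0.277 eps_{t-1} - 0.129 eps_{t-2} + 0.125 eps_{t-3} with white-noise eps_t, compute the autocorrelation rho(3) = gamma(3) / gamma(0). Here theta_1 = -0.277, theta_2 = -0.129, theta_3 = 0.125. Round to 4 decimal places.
\rho(3) = 0.1127

For an MA(q) process with theta_0 = 1, the autocovariance is
  gamma(k) = sigma^2 * sum_{i=0..q-k} theta_i * theta_{i+k},
and rho(k) = gamma(k) / gamma(0). Sigma^2 cancels.
  numerator   = (1)*(0.125) = 0.125.
  denominator = (1)^2 + (-0.277)^2 + (-0.129)^2 + (0.125)^2 = 1.108995.
  rho(3) = 0.125 / 1.108995 = 0.1127.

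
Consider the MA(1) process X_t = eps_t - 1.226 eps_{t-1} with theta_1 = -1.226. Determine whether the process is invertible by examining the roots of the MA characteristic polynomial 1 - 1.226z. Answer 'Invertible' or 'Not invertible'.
\text{Not invertible}

The MA(q) characteristic polynomial is P(z) = 1 - 1.226z.
Invertibility requires all roots to lie outside the unit circle, i.e. |z| > 1 for every root.
This is linear in z: 1 + (-1.226) z = 0  =>  z = -1/(-1.226) = 0.815661,  |z| = 0.815661.
Moduli of all roots: 0.8157.
All moduli strictly greater than 1? No.
Verdict: Not invertible.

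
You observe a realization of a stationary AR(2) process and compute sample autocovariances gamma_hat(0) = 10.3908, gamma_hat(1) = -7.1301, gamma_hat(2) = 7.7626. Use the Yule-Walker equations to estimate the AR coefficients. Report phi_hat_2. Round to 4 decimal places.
\hat\phi_{2} = 0.5220

The Yule-Walker equations for an AR(p) process read, in matrix form,
  Gamma_p phi = r_p,   with   (Gamma_p)_{ij} = gamma(|i - j|),
                       (r_p)_i = gamma(i),   i,j = 1..p.
Substitute the sample gammas (Toeplitz matrix and right-hand side of size 2):
  Gamma_p = [[10.3908, -7.1301], [-7.1301, 10.3908]]
  r_p     = [-7.1301, 7.7626]
Written out:
  10.3908 phi_1 - 7.1301 phi_2 = -7.1301
  -7.1301 phi_1 + 10.3908 phi_2 = 7.7626
Solve by Cramer's rule:
  det = gamma(0)^2 - gamma(1)^2 = (10.3908)^2 - (-7.1301)^2 = 107.96872464 - 50.83832601 = 57.13039863
  phi_hat_1 = [gamma(1) gamma(0) - gamma(1) gamma(2)] / det = [(-7.1301)(10.3908) - (-7.1301)(7.7626)] / 57.13039863 = -18.73932882 / 57.13039863 = -0.328
  phi_hat_2 = [gamma(0) gamma(2) - gamma(1)^2] / det = [(10.3908)(7.7626) - (-7.1301)^2] / 57.13039863 = 29.82129807 / 57.13039863 = 0.522
So phi_hat = [-0.3280, 0.5220].
Therefore phi_hat_2 = 0.5220.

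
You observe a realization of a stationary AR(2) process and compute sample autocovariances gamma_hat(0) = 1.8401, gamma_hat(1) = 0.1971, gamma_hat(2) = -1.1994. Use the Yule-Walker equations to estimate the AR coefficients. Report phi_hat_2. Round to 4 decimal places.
\hat\phi_{2} = -0.6710

The Yule-Walker equations for an AR(p) process read, in matrix form,
  Gamma_p phi = r_p,   with   (Gamma_p)_{ij} = gamma(|i - j|),
                       (r_p)_i = gamma(i),   i,j = 1..p.
Substitute the sample gammas (Toeplitz matrix and right-hand side of size 2):
  Gamma_p = [[1.8401, 0.1971], [0.1971, 1.8401]]
  r_p     = [0.1971, -1.1994]
Written out:
  1.8401 phi_1 + 0.1971 phi_2 = 0.1971
  0.1971 phi_1 + 1.8401 phi_2 = -1.1994
Solve by Cramer's rule:
  det = gamma(0)^2 - gamma(1)^2 = (1.8401)^2 - (0.1971)^2 = 3.38596801 - 0.03884841 = 3.3471196
  phi_hat_1 = [gamma(1) gamma(0) - gamma(1) gamma(2)] / det = [(0.1971)(1.8401) - (0.1971)(-1.1994)] / 3.3471196 = 0.59908545 / 3.3471196 = 0.179
  phi_hat_2 = [gamma(0) gamma(2) - gamma(1)^2] / det = [(1.8401)(-1.1994) - (0.1971)^2] / 3.3471196 = -2.24586435 / 3.3471196 = -0.671
So phi_hat = [0.1790, -0.6710].
Therefore phi_hat_2 = -0.6710.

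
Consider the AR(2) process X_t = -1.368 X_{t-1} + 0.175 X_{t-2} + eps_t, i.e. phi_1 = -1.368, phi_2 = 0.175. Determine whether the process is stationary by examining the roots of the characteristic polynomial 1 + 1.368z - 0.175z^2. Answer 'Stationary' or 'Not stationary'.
\text{Not stationary}

The AR(p) characteristic polynomial is P(z) = 1 + 1.368z - 0.175z^2.
Stationarity requires all roots to lie outside the unit circle, i.e. |z| > 1 for every root.
Set 1 + (1.368) z + (-0.175) z^2 = 0, i.e. a z^2 + b z + c = 0 with a = -0.175, b = 1.368, c = 1.
Discriminant D = b^2 - 4ac = (1.368)^2 - 4*(-0.175)*1 = 1.871424 - (-0.7) = 2.571424.
D >= 0, so the roots are real: z = (-b +/- sqrt(D)) / (2a) = (-1.368 +/- 1.603566) / (-0.35).
  z_1 = (-1.368 + 1.603566) / (-0.35) = -0.673,   |z_1| = 0.673.
  z_2 = (-1.368 - 1.603566) / (-0.35) = 8.4902,   |z_2| = 8.4902.
Moduli of all roots: 0.6730, 8.4902.
All moduli strictly greater than 1? No.
Verdict: Not stationary.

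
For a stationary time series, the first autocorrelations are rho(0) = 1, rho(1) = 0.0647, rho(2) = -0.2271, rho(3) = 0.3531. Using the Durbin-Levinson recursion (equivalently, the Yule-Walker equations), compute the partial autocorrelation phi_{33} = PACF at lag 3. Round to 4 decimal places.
\phi_{33} = 0.4100

The PACF at lag k is phi_{kk}, the last component of the solution
to the Yule-Walker system G_k phi = r_k where
  (G_k)_{ij} = rho(|i - j|), (r_k)_i = rho(i), i,j = 1..k.
Equivalently, Durbin-Levinson gives phi_{kk} iteratively:
  phi_{11} = rho(1)
  phi_{kk} = [rho(k) - sum_{j=1..k-1} phi_{k-1,j} rho(k-j)]
            / [1 - sum_{j=1..k-1} phi_{k-1,j} rho(j)],
  phi_{k,j} = phi_{k-1,j} - phi_{kk} phi_{k-1,k-j},  j = 1..k-1.
Step k = 1:
  phi_11 = rho(1) = 0.0647.
Step k = 2:
  phi_22 = [rho(2) - phi_11 rho(1)] / [1 - phi_11 rho(1)] = [-0.2271 - (0.0647)(0.0647)] / [1 - (0.0647)(0.0647)]
         = -0.23128609 / 0.99581391 = -0.232258.
  Update: phi_21 = phi_11 - phi_22 phi_11 = 0.0647 - (-0.232258)(0.0647) = 0.079727.
Step k = 3:
  phi_33 = [rho(3) - phi_21 rho(2) - phi_22 rho(1)] / [1 - phi_21 rho(1) - phi_22 rho(2)]
    numerator   = 0.3531 - (0.079727)(-0.2271) - (-0.232258)(0.0647) = 0.38623314
    denominator = 1 - (0.079727)(0.0647) - (-0.232258)(-0.2271) = 0.94209579
  phi_33 = 0.38623314 / 0.94209579 = 0.41.
Therefore phi_{33} = 0.4100.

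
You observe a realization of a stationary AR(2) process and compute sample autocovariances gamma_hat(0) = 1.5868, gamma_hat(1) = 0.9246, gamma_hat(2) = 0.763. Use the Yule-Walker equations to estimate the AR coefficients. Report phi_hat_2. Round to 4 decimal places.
\hat\phi_{2} = 0.2140

The Yule-Walker equations for an AR(p) process read, in matrix form,
  Gamma_p phi = r_p,   with   (Gamma_p)_{ij} = gamma(|i - j|),
                       (r_p)_i = gamma(i),   i,j = 1..p.
Substitute the sample gammas (Toeplitz matrix and right-hand side of size 2):
  Gamma_p = [[1.5868, 0.9246], [0.9246, 1.5868]]
  r_p     = [0.9246, 0.763]
Written out:
  1.5868 phi_1 + 0.9246 phi_2 = 0.9246
  0.9246 phi_1 + 1.5868 phi_2 = 0.763
Solve by Cramer's rule:
  det = gamma(0)^2 - gamma(1)^2 = (1.5868)^2 - (0.9246)^2 = 2.51793424 - 0.85488516 = 1.66304908
  phi_hat_1 = [gamma(1) gamma(0) - gamma(1) gamma(2)] / det = [(0.9246)(1.5868) - (0.9246)(0.763)] / 1.66304908 = 0.76168548 / 1.66304908 = 0.458
  phi_hat_2 = [gamma(0) gamma(2) - gamma(1)^2] / det = [(1.5868)(0.763) - (0.9246)^2] / 1.66304908 = 0.35584324 / 1.66304908 = 0.214
So phi_hat = [0.4580, 0.2140].
Therefore phi_hat_2 = 0.2140.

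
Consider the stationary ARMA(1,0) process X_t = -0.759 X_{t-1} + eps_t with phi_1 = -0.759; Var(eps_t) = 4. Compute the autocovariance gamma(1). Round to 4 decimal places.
\gamma(1) = -7.1617

Multiply the model equation by X_{t-k} and take expectations. With theta_0 = psi_0 = 1 and psi_j the MA(infinity) weights, this gives
  gamma(k) - sum_i phi_i gamma(k-i) = c_k,
  c_k = sigma^2 * sum_{j=k..q} theta_j psi_{j-k}   (c_k = 0 for k > q),
using gamma(-m) = gamma(m).
Pure AR (q = 0): c_0 = sigma^2 = 4, c_k = 0 for k >= 1.
Equations for k = 0 and k = 1 (AR order 1):
  gamma(0) = phi_1 gamma(1) + c_0
  gamma(1) = phi_1 gamma(0) + c_1
Substituting the second into the first: gamma(0) (1 - phi_1^2) = c_0 + phi_1 c_1, so
  gamma(0) = c_0 / (1 - phi_1^2) = 4 / (1 - (-0.759)^2) = 4 / 0.423919 = 9.435765.
  gamma(1) = phi_1 gamma(0) = (-0.759)(9.435765) = -7.161746.
Therefore gamma(1) = -7.1617 (to 4 decimal places).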